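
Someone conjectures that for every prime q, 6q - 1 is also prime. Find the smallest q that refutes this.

Check each prime q in order until 6q - 1 is not prime.
For q = 2, 3, 5, 7 the conclusion holds.
q = 11: 6q - 1 = 65 = 5 × 13, not prime.
Thus q = 11 disproves the claim, and no smaller q works.

q = 11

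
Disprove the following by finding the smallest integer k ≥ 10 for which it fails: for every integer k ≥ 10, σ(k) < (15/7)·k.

k = 12

k = 10: σ(10) = 18; 18 < 150/7.
k = 11: σ(11) = 12; 12 < 165/7.
k = 12: σ(12) = 28; 28 ≥ 180/7.
Hence k = 12 is a counterexample.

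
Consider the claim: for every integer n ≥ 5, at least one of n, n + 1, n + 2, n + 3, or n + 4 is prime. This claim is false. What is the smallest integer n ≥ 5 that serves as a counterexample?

n = 24

The first 19 eligible values, up to n = 23, all satisfy the conclusion.
n = 24: 24 = 2 × 12; 25 = 5 × 5; 26 = 2 × 13; 27 = 3 × 9; 28 = 2 × 14 — all composite.
So n = 24 is the smallest counterexample.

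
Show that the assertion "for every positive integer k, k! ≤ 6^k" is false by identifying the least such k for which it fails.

k = 14

Check each positive integer k in order until k! > 6^k.
For k = 1, 2, 3, 4, …, 11, 12, 13 the conclusion holds.
k = 14: k! = 87178291200 and 6^k = 78364164096, so 87178291200 > 78364164096.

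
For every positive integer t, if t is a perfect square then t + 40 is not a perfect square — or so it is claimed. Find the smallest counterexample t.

Check each positive integer t in order until t is a perfect square but t + 40 is a perfect square.
For t = 1, 4 the conclusion holds.
t = 9: 9 = 3² and 9 + 40 = 49 = 7².
Hence t = 9 is a counterexample.

t = 9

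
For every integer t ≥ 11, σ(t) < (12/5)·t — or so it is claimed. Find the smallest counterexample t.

The first 13 eligible values, up to t = 23, all satisfy the conclusion.
t = 24: σ(24) = 60; 60 ≥ 288/5.
Thus t = 24 disproves the claim, and no smaller t works.

t = 24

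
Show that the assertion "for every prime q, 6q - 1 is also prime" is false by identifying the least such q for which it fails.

q = 11

Check each prime q in order until 6q - 1 is not prime.
The first 4 eligible values, up to q = 7, all satisfy the conclusion.
q = 11: 6q - 1 = 65 = 5 × 13, not prime.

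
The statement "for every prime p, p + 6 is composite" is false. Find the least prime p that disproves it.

p = 5

Check each prime p in order until p + 6 is prime.
p = 2: p + 6 = 8 = 2 × 4, composite.
p = 3: p + 6 = 9 = 3 × 3, composite.
p = 5: p + 6 = 11, prime — not composite.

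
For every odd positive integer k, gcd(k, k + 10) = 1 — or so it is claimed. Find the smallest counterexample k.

k = 5

We need the least odd positive integer k for which gcd(k, k + 10) > 1.
For k = 1, 3 the conclusion holds.
k = 5: gcd(5, 15) = 5.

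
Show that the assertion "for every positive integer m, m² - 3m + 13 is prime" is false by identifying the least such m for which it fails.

Check each positive integer m in order until m² - 3m + 13 is not prime.
The first 11 eligible values, up to m = 11, all satisfy the conclusion.
m = 12: m² - 3m + 13 = 121 = 11 × 11, composite.
Hence m = 12 is a counterexample.

m = 12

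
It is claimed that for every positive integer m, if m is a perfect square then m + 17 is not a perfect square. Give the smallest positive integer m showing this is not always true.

m = 64

A counterexample is any positive integer m such that m is a perfect square but m + 17 is a perfect square; we check each in order.
The first 7 eligible values, up to m = 49, all satisfy the conclusion.
m = 64: 64 = 8² and 64 + 17 = 81 = 9².
Thus m = 64 disproves the claim, and no smaller m works.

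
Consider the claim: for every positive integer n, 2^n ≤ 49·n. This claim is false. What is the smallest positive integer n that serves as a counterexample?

The first 8 eligible values, up to n = 8, all satisfy the conclusion.
n = 9: 2^n = 512 and 49·n = 441, so 512 > 441.
So n = 9 is the smallest counterexample.

n = 9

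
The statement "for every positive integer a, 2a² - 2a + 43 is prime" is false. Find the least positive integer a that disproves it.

For a = 1, 2 the conclusion holds.
a = 3: 2a² - 2a + 43 = 55 = 5 × 11, composite.
Hence a = 3 is a counterexample.

a = 3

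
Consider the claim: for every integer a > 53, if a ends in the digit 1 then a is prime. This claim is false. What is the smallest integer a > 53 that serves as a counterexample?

a = 81

A counterexample is any integer a > 53 such that a ends in the digit 1 but a is not prime; we check each in order.
a = 61: 61 ends in 1 and is prime.
a = 71: 71 ends in 1 and is prime.
a = 81: 81 ends in 1; 81 = 3 × 27, composite.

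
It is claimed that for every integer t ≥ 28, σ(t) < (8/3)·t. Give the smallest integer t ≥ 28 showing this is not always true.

t = 60

The first 32 eligible values, up to t = 59, all satisfy the conclusion.
t = 60: σ(60) = 168; 168 ≥ 160.
Thus t = 60 disproves the claim, and no smaller t works.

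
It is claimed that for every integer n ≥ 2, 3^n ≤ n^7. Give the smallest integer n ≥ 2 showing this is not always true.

We need the least integer n ≥ 2 for which 3^n > n^7.
For n = 2, 3, 4, 5, …, 16, 17, 18 the conclusion holds.
n = 19: 3^n = 1162261467 and n^7 = 893871739, so 1162261467 > 893871739.

n = 19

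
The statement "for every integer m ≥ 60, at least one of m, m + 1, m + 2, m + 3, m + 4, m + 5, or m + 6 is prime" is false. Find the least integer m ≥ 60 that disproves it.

m = 90

A counterexample is any integer m ≥ 60 such that m, m + 1, m + 2, m + 3, m + 4, m + 5, m + 6 are all composite; we check each in order.
For m = 60, 61, 62, 63, …, 87, 88, 89 the conclusion holds.
m = 90: 90 = 2 × 45; 91 = 7 × 13; 92 = 2 × 46; 93 = 3 × 31; 94 = 2 × 47; 95 = 5 × 19; 96 = 2 × 48 — all composite.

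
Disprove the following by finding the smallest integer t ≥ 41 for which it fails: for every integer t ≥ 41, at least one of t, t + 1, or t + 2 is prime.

Check each integer t ≥ 41 in order until t, t + 1, t + 2 are all composite.
For t = 41, 42, 43 the conclusion holds.
t = 44: 44 = 2 × 22; 45 = 3 × 15; 46 = 2 × 23 — all composite.

t = 44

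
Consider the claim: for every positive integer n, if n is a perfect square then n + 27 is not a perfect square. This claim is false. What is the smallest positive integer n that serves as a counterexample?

For n = 1, 4 the conclusion holds.
n = 9: 9 = 3² and 9 + 27 = 36 = 6².

n = 9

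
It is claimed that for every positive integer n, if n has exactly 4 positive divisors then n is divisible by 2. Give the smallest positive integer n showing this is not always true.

n = 15

n = 6: τ(6) = 4; 6 mod 2 = 0.
n = 8: τ(8) = 4; 8 mod 2 = 0.
n = 10: τ(10) = 4; 10 mod 2 = 0.
n = 14: τ(14) = 4; 14 mod 2 = 0.
n = 15: τ(15) = 4; 15 mod 2 = 1.
So n = 15 is the smallest counterexample.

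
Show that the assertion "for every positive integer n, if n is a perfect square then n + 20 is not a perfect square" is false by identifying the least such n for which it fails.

n = 1: 1 + 20 = 21, not a perfect square.
n = 4: 4 + 20 = 24, not a perfect square.
n = 9: 9 + 20 = 29, not a perfect square.
n = 16: 16 = 4² and 16 + 20 = 36 = 6².
Thus n = 16 disproves the claim, and no smaller n works.

n = 16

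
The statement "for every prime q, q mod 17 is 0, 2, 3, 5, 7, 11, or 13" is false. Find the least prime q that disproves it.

q = 23

The first 8 eligible values, up to q = 19, all satisfy the conclusion.
q = 23: 23 mod 17 = 6 — not in {0, 2, 3, 5, 7, 11, 13}.
So q = 23 is the smallest counterexample.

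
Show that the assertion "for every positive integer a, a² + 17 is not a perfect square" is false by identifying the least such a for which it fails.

a = 8

We need the least positive integer a for which a² + 17 is a perfect square.
For a = 1, 2, 3, 4, 5, 6, 7 the conclusion holds.
a = 8: 8² + 17 = 81 = 9², a perfect square.
Hence a = 8 is a counterexample.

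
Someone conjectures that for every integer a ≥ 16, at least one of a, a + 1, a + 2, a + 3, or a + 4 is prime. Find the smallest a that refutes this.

a = 24

We need the least integer a ≥ 16 for which a, a + 1, a + 2, a + 3, a + 4 are all composite.
The first 8 eligible values, up to a = 23, all satisfy the conclusion.
a = 24: 24 = 2 × 12; 25 = 5 × 5; 26 = 2 × 13; 27 = 3 × 9; 28 = 2 × 14 — all composite.
So a = 24 is the smallest counterexample.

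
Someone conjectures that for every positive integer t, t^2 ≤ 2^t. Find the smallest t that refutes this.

We need the least positive integer t for which t^2 > 2^t.
For t = 1, 2 the conclusion holds.
t = 3: t^2 = 9 and 2^t = 8, so 9 > 8.

t = 3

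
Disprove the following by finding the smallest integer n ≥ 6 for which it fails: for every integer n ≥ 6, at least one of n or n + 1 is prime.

n = 8

A counterexample is any integer n ≥ 6 such that n, n + 1 are both composite; we check each in order.
n = 6: 7 is prime.
n = 7: 7 is prime.
n = 8: 8 = 2 × 4; 9 = 3 × 3 — both composite.
Thus n = 8 disproves the claim, and no smaller n works.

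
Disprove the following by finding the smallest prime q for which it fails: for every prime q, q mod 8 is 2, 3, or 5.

We need the least prime q for which the claim fails.
q = 2: 2 mod 8 = 2.
q = 3: 3 mod 8 = 3.
q = 5: 5 mod 8 = 5.
q = 7: 7 mod 8 = 7 — not in {2, 3, 5}.

q = 7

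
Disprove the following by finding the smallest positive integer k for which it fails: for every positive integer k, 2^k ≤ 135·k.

The first 10 eligible values, up to k = 10, all satisfy the conclusion.
k = 11: 2^k = 2048 and 135·k = 1485, so 2048 > 1485.
So k = 11 is the smallest counterexample.

k = 11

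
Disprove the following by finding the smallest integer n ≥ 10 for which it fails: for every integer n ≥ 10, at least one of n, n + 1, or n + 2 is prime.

n = 14

We need the least integer n ≥ 10 for which n, n + 1, n + 2 are all composite.
The first 4 eligible values, up to n = 13, all satisfy the conclusion.
n = 14: 14 = 2 × 7; 15 = 3 × 5; 16 = 2 × 8 — all composite.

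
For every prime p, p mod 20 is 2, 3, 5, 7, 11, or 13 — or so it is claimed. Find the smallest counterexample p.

The first 6 eligible values, up to p = 13, all satisfy the conclusion.
p = 17: 17 mod 20 = 17 — not in {2, 3, 5, 7, 11, 13}.

p = 17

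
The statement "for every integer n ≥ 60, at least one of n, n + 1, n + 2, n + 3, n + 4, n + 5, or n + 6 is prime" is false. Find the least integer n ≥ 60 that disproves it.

Check each integer n ≥ 60 in order until n, n + 1, n + 2, n + 3, n + 4, n + 5, n + 6 are all composite.
For n = 60, 61, 62, 63, …, 87, 88, 89 the conclusion holds.
n = 90: 90 = 2 × 45; 91 = 7 × 13; 92 = 2 × 46; 93 = 3 × 31; 94 = 2 × 47; 95 = 5 × 19; 96 = 2 × 48 — all composite.
Hence n = 90 is a counterexample.

n = 90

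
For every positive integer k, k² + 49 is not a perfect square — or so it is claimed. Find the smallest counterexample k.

Check each positive integer k in order until k² + 49 is a perfect square.
The first 23 eligible values, up to k = 23, all satisfy the conclusion.
k = 24: 24² + 49 = 625 = 25², a perfect square.
Hence k = 24 is a counterexample.

k = 24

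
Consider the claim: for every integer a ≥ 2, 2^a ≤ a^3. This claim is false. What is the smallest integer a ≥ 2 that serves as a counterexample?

a = 10

Check each integer a ≥ 2 in order until 2^a > a^3.
For a = 2, 3, 4, 5, 6, 7, 8, 9 the conclusion holds.
a = 10: 2^a = 1024 and a^3 = 1000, so 1024 > 1000.
So a = 10 is the smallest counterexample.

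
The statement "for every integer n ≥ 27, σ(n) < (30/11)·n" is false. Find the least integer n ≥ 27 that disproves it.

n = 60

A counterexample is any integer n ≥ 27 such that the claim fails; we check each in order.
For n = 27, 28, 29, 30, …, 57, 58, 59 the conclusion holds.
n = 60: σ(60) = 168; 168 ≥ 1800/11.
So n = 60 is the smallest counterexample.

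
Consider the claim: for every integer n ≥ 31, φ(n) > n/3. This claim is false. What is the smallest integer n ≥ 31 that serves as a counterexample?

The first 5 eligible values, up to n = 35, all satisfy the conclusion.
n = 36: φ(36) = 12 and 36/3 = 12, so φ(36) ≤ 36/3.
So n = 36 is the smallest counterexample.

n = 36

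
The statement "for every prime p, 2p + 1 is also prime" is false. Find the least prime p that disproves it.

For p = 2, 3, 5 the conclusion holds.
p = 7: 2p + 1 = 15 = 3 × 5, not prime.
Thus p = 7 disproves the claim, and no smaller p works.

p = 7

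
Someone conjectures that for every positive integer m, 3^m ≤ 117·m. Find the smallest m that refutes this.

For m = 1, 2, 3, 4, 5 the conclusion holds.
m = 6: 3^m = 729 and 117·m = 702, so 729 > 702.

m = 6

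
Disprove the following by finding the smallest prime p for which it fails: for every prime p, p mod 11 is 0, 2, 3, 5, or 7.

p = 17

A counterexample is any prime p such that the claim fails; we check each in order.
For p = 2, 3, 5, 7, 11, 13 the conclusion holds.
p = 17: 17 mod 11 = 6 — not in {0, 2, 3, 5, 7}.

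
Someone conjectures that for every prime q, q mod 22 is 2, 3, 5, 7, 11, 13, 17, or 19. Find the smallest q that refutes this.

A counterexample is any prime q such that the claim fails; we check each in order.
The first 8 eligible values, up to q = 19, all satisfy the conclusion.
q = 23: 23 mod 22 = 1 — not in {2, 3, 5, 7, 11, 13, 17, 19}.

q = 23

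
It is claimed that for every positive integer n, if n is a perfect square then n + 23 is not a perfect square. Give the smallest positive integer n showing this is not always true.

n = 121

Check each positive integer n in order until n is a perfect square but n + 23 is a perfect square.
For n = 1, 4, 9, 16, 25, 36, 49, 64, 81, 100 the conclusion holds.
n = 121: 121 = 11² and 121 + 23 = 144 = 12².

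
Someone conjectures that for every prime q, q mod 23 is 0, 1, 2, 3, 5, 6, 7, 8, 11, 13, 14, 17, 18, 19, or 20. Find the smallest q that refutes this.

We need the least prime q for which the claim fails.
For q = 2, 3, 5, 7, …, 47, 53, 59 the conclusion holds.
q = 61: 61 mod 23 = 15 — not in {0, 1, 2, 3, 5, 6, 7, 8, 11, 13, 14, 17, 18, 19, 20}.
So q = 61 is the smallest counterexample.

q = 61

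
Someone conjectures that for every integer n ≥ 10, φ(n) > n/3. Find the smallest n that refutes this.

Check each integer n ≥ 10 in order until the claim fails.
For n = 10, 11 the conclusion holds.
n = 12: φ(12) = 4 and 12/3 = 4, so φ(12) ≤ 12/3.
Hence n = 12 is a counterexample.

n = 12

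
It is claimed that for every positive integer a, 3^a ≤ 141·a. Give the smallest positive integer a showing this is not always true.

A counterexample is any positive integer a such that 3^a > 141·a; we check each in order.
a = 1: 3^a = 3 and 141·a = 141, so 3 ≤ 141.
a = 2: 3^a = 9 and 141·a = 282, so 9 ≤ 282.
a = 3: 3^a = 27 and 141·a = 423, so 27 ≤ 423.
a = 4: 3^a = 81 and 141·a = 564, so 81 ≤ 564.
a = 5: 3^a = 243 and 141·a = 705, so 243 ≤ 705.
a = 6: 3^a = 729 and 141·a = 846, so 729 ≤ 846.
a = 7: 3^a = 2187 and 141·a = 987, so 2187 > 987.
Thus a = 7 disproves the claim, and no smaller a works.

a = 7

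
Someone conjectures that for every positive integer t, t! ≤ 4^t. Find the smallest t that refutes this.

The first 8 eligible values, up to t = 8, all satisfy the conclusion.
t = 9: t! = 362880 and 4^t = 262144, so 362880 > 262144.

t = 9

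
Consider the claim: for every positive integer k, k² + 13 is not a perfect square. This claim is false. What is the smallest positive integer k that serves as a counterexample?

We need the least positive integer k for which k² + 13 is a perfect square.
k = 1: 1² + 13 = 14, not a perfect square.
k = 2: 2² + 13 = 17, not a perfect square.
k = 3: 3² + 13 = 22, not a perfect square.
k = 4: 4² + 13 = 29, not a perfect square.
k = 5: 5² + 13 = 38, not a perfect square.
k = 6: 6² + 13 = 49 = 7², a perfect square.

k = 6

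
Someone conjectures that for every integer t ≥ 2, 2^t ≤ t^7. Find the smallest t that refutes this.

t = 37

For t = 2, 3, 4, 5, …, 34, 35, 36 the conclusion holds.
t = 37: 2^t = 137438953472 and t^7 = 94931877133, so 137438953472 > 94931877133.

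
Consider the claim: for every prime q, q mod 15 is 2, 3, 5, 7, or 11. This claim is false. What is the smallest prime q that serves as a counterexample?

The first 5 eligible values, up to q = 11, all satisfy the conclusion.
q = 13: 13 mod 15 = 13 — not in {2, 3, 5, 7, 11}.
Thus q = 13 disproves the claim, and no smaller q works.

q = 13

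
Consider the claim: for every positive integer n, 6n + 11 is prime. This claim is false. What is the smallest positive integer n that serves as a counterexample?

n = 4

Check each positive integer n in order until 6n + 11 is not prime.
For n = 1, 2, 3 the conclusion holds.
n = 4: 6n + 11 = 35 = 5 × 7, composite.
So n = 4 is the smallest counterexample.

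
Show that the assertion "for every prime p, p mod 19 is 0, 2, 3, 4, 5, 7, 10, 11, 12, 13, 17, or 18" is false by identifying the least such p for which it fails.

For p = 2, 3, 5, 7, …, 37, 41, 43 the conclusion holds.
p = 47: 47 mod 19 = 9 — not in {0, 2, 3, 4, 5, 7, 10, 11, 12, 13, 17, 18}.

p = 47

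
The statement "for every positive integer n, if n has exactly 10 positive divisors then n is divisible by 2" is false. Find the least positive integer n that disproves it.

n = 405

Check each positive integer n in order until n has exactly 10 positive divisors but n is not divisible by 2.
For n = 48, 80, 112, 162, 176, 208, 272, 304, 368 the conclusion holds.
n = 405: τ(405) = 10; 405 mod 2 = 1.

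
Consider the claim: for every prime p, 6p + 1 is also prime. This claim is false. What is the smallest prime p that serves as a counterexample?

p = 19

We need the least prime p for which 6p + 1 is not prime.
p = 2: 6p + 1 = 13, prime.
p = 3: 6p + 1 = 19, prime.
p = 5: 6p + 1 = 31, prime.
p = 7: 6p + 1 = 43, prime.
p = 11: 6p + 1 = 67, prime.
p = 13: 6p + 1 = 79, prime.
p = 17: 6p + 1 = 103, prime.
p = 19: 6p + 1 = 115 = 5 × 23, not prime.
Thus p = 19 disproves the claim, and no smaller p works.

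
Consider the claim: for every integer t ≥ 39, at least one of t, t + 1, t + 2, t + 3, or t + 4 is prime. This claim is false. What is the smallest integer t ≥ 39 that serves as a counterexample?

t = 48

The first 9 eligible values, up to t = 47, all satisfy the conclusion.
t = 48: 48 = 2 × 24; 49 = 7 × 7; 50 = 2 × 25; 51 = 3 × 17; 52 = 2 × 26 — all composite.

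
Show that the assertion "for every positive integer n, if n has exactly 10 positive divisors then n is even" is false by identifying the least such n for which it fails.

A counterexample is any positive integer n such that n has exactly 10 positive divisors but n is odd; we check each in order.
The first 9 eligible values, up to n = 368, all satisfy the conclusion.
n = 405: divisors of 405: 10 divisors; 405 is odd.
Thus n = 405 disproves the claim, and no smaller n works.

n = 405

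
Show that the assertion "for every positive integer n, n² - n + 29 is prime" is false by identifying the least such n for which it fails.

We need the least positive integer n for which n² - n + 29 is not prime.
n = 1: n² - n + 29 = 29, prime.
n = 2: n² - n + 29 = 31, prime.
n = 3: n² - n + 29 = 35 = 5 × 7, composite.
So n = 3 is the smallest counterexample.

n = 3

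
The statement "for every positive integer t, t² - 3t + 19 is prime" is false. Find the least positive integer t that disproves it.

t = 18

Check each positive integer t in order until t² - 3t + 19 is not prime.
For t = 1, 2, 3, 4, …, 15, 16, 17 the conclusion holds.
t = 18: t² - 3t + 19 = 289 = 17 × 17, composite.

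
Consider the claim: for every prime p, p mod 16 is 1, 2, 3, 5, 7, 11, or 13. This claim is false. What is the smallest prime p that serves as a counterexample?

p = 31

For p = 2, 3, 5, 7, 11, 13, 17, 19, 23, 29 the conclusion holds.
p = 31: 31 mod 16 = 15 — not in {1, 2, 3, 5, 7, 11, 13}.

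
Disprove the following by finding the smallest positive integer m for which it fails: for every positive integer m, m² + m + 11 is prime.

m = 10

The first 9 eligible values, up to m = 9, all satisfy the conclusion.
m = 10: m² + m + 11 = 121 = 11 × 11, composite.
So m = 10 is the smallest counterexample.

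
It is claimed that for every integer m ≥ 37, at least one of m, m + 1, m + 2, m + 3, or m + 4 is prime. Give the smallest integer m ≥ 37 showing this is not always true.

m = 48

We need the least integer m ≥ 37 for which m, m + 1, m + 2, m + 3, m + 4 are all composite.
The first 11 eligible values, up to m = 47, all satisfy the conclusion.
m = 48: 48 = 2 × 24; 49 = 7 × 7; 50 = 2 × 25; 51 = 3 × 17; 52 = 2 × 26 — all composite.
So m = 48 is the smallest counterexample.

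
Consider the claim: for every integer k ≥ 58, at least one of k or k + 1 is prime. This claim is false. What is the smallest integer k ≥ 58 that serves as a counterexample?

k = 62

A counterexample is any integer k ≥ 58 such that k, k + 1 are both composite; we check each in order.
k = 58: 59 is prime.
k = 59: 59 is prime.
k = 60: 61 is prime.
k = 61: 61 is prime.
k = 62: 62 = 2 × 31; 63 = 3 × 21 — both composite.
So k = 62 is the smallest counterexample.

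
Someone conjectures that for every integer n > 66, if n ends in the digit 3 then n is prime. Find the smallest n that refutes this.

n = 93

We need the least integer n > 66 for which n ends in the digit 3 but n is not prime.
n = 73: 73 ends in 3 and is prime.
n = 83: 83 ends in 3 and is prime.
n = 93: 93 ends in 3; 93 = 3 × 31, composite.
Hence n = 93 is a counterexample.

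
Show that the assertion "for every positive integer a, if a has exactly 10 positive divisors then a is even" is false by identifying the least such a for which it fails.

a = 405

The first 9 eligible values, up to a = 368, all satisfy the conclusion.
a = 405: divisors of 405: 10 divisors; 405 is odd.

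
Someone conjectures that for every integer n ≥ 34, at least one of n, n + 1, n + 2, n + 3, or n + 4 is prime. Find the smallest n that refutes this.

Check each integer n ≥ 34 in order until n, n + 1, n + 2, n + 3, n + 4 are all composite.
The first 14 eligible values, up to n = 47, all satisfy the conclusion.
n = 48: 48 = 2 × 24; 49 = 7 × 7; 50 = 2 × 25; 51 = 3 × 17; 52 = 2 × 26 — all composite.
Hence n = 48 is a counterexample.

n = 48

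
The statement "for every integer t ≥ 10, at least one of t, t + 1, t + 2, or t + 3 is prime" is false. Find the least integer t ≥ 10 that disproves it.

For t = 10, 11, 12, 13, …, 21, 22, 23 the conclusion holds.
t = 24: 24 = 2 × 12; 25 = 5 × 5; 26 = 2 × 13; 27 = 3 × 9 — all composite.

t = 24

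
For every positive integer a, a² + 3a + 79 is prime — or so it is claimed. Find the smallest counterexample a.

a = 5

We need the least positive integer a for which a² + 3a + 79 is not prime.
For a = 1, 2, 3, 4 the conclusion holds.
a = 5: a² + 3a + 79 = 119 = 7 × 17, composite.
Hence a = 5 is a counterexample.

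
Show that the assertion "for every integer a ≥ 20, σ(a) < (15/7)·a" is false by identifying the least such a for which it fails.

a = 24

A counterexample is any integer a ≥ 20 such that the claim fails; we check each in order.
a = 20: σ(20) = 42; 42 < 300/7.
a = 21: σ(21) = 32; 32 < 45.
a = 22: σ(22) = 36; 36 < 330/7.
a = 23: σ(23) = 24; 24 < 345/7.
a = 24: σ(24) = 60; 60 ≥ 360/7.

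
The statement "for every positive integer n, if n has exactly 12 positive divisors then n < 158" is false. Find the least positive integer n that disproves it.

n = 160

We need the least positive integer n for which n has exactly 12 positive divisors but the claim fails.
The first 11 eligible values, up to n = 156, all satisfy the conclusion.
n = 160: τ(160) = 12; 160 ≥ 158.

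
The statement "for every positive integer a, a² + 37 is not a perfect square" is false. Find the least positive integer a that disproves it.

The first 17 eligible values, up to a = 17, all satisfy the conclusion.
a = 18: 18² + 37 = 361 = 19², a perfect square.

a = 18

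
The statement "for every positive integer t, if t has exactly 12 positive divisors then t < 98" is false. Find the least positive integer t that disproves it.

t = 108

For t = 60, 72, 84, 90, 96 the conclusion holds.
t = 108: τ(108) = 12; 108 ≥ 98.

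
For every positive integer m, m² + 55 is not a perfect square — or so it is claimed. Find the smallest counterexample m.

Check each positive integer m in order until m² + 55 is a perfect square.
For m = 1, 2 the conclusion holds.
m = 3: 3² + 55 = 64 = 8², a perfect square.

m = 3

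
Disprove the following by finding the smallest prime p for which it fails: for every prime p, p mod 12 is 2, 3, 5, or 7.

p = 11

Check each prime p in order until the claim fails.
For p = 2, 3, 5, 7 the conclusion holds.
p = 11: 11 mod 12 = 11 — not in {2, 3, 5, 7}.
Hence p = 11 is a counterexample.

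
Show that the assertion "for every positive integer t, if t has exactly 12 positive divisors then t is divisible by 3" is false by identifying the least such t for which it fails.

t = 140

The first 8 eligible values, up to t = 132, all satisfy the conclusion.
t = 140: τ(140) = 12; 140 mod 3 = 2.
Thus t = 140 disproves the claim, and no smaller t works.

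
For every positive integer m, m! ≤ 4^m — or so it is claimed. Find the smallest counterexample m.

Check each positive integer m in order until m! > 4^m.
The first 8 eligible values, up to m = 8, all satisfy the conclusion.
m = 9: m! = 362880 and 4^m = 262144, so 362880 > 262144.

m = 9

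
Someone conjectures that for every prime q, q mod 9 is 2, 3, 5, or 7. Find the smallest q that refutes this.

The first 5 eligible values, up to q = 11, all satisfy the conclusion.
q = 13: 13 mod 9 = 4 — not in {2, 3, 5, 7}.

q = 13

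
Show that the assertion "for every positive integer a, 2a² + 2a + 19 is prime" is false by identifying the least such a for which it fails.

Check each positive integer a in order until 2a² + 2a + 19 is not prime.
For a = 1, 2, 3, 4, …, 15, 16, 17 the conclusion holds.
a = 18: 2a² + 2a + 19 = 703 = 19 × 37, composite.
So a = 18 is the smallest counterexample.

a = 18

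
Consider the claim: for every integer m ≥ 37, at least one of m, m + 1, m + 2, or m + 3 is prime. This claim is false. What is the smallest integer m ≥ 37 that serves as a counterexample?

Check each integer m ≥ 37 in order until m, m + 1, m + 2, m + 3 are all composite.
The first 11 eligible values, up to m = 47, all satisfy the conclusion.
m = 48: 48 = 2 × 24; 49 = 7 × 7; 50 = 2 × 25; 51 = 3 × 17 — all composite.

m = 48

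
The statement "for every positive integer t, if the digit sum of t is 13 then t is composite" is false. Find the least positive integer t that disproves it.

We need the least positive integer t for which the digit sum of t is 13 but t is prime.
t = 49: digit sum 13; 49 is composite.
t = 58: digit sum 13; 58 is composite.
t = 67: digit sum 13; 67 is prime, not composite.
So t = 67 is the smallest counterexample.

t = 67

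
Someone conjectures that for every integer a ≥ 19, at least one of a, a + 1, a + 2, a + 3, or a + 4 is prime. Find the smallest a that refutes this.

a = 24

For a = 19, 20, 21, 22, 23 the conclusion holds.
a = 24: 24 = 2 × 12; 25 = 5 × 5; 26 = 2 × 13; 27 = 3 × 9; 28 = 2 × 14 — all composite.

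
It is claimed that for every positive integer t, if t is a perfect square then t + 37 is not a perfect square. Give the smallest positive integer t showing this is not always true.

t = 324

A counterexample is any positive integer t such that t is a perfect square but t + 37 is a perfect square; we check each in order.
For t = 1, 4, 9, 16, …, 225, 256, 289 the conclusion holds.
t = 324: 324 = 18² and 324 + 37 = 361 = 19².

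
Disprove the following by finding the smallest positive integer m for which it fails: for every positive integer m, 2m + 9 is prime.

A counterexample is any positive integer m such that 2m + 9 is not prime; we check each in order.
m = 1: 2m + 9 = 11, prime.
m = 2: 2m + 9 = 13, prime.
m = 3: 2m + 9 = 15 = 3 × 5, composite.
Hence m = 3 is a counterexample.

m = 3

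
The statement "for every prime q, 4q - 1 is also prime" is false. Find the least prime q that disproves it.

q = 2: 4q - 1 = 7, prime.
q = 3: 4q - 1 = 11, prime.
q = 5: 4q - 1 = 19, prime.
q = 7: 4q - 1 = 27 = 3 × 9, not prime.
Thus q = 7 disproves the claim, and no smaller q works.

q = 7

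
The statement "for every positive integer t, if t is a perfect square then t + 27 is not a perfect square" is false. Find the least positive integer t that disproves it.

t = 9

We need the least positive integer t for which t is a perfect square but t + 27 is a perfect square.
For t = 1, 4 the conclusion holds.
t = 9: 9 = 3² and 9 + 27 = 36 = 6².
Hence t = 9 is a counterexample.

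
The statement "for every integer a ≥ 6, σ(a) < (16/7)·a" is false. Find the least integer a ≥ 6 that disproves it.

The first 6 eligible values, up to a = 11, all satisfy the conclusion.
a = 12: σ(12) = 28; 28 ≥ 192/7.
Thus a = 12 disproves the claim, and no smaller a works.

a = 12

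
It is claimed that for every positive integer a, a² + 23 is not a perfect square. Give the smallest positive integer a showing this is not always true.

We need the least positive integer a for which a² + 23 is a perfect square.
The first 10 eligible values, up to a = 10, all satisfy the conclusion.
a = 11: 11² + 23 = 144 = 12², a perfect square.
So a = 11 is the smallest counterexample.

a = 11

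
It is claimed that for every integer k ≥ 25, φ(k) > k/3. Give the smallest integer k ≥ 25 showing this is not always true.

For k = 25, 26, 27, 28, 29 the conclusion holds.
k = 30: φ(30) = 8 and 30/3 = 10, so φ(30) ≤ 30/3.

k = 30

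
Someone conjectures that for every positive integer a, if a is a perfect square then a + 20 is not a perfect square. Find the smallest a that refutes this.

Check each positive integer a in order until a is a perfect square but a + 20 is a perfect square.
For a = 1, 4, 9 the conclusion holds.
a = 16: 16 = 4² and 16 + 20 = 36 = 6².
So a = 16 is the smallest counterexample.

a = 16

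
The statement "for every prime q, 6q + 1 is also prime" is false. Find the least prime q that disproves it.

q = 19

Check each prime q in order until 6q + 1 is not prime.
q = 2: 6q + 1 = 13, prime.
q = 3: 6q + 1 = 19, prime.
q = 5: 6q + 1 = 31, prime.
q = 7: 6q + 1 = 43, prime.
q = 11: 6q + 1 = 67, prime.
q = 13: 6q + 1 = 79, prime.
q = 17: 6q + 1 = 103, prime.
q = 19: 6q + 1 = 115 = 5 × 23, not prime.
Hence q = 19 is a counterexample.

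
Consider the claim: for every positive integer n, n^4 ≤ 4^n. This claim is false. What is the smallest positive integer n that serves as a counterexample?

n = 3

For n = 1, 2 the conclusion holds.
n = 3: n^4 = 81 and 4^n = 64, so 81 > 64.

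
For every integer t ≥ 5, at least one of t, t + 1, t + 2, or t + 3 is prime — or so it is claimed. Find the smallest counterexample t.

We need the least integer t ≥ 5 for which t, t + 1, t + 2, t + 3 are all composite.
For t = 5, 6, 7, 8, …, 21, 22, 23 the conclusion holds.
t = 24: 24 = 2 × 12; 25 = 5 × 5; 26 = 2 × 13; 27 = 3 × 9 — all composite.

t = 24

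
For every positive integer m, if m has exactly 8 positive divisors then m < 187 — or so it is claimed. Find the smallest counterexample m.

The first 28 eligible values, up to m = 186, all satisfy the conclusion.
m = 189: τ(189) = 8; 189 ≥ 187.

m = 189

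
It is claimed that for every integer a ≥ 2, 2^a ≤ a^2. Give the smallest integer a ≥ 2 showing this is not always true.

a = 5

We need the least integer a ≥ 2 for which 2^a > a^2.
For a = 2, 3, 4 the conclusion holds.
a = 5: 2^a = 32 and a^2 = 25, so 32 > 25.
Thus a = 5 disproves the claim, and no smaller a works.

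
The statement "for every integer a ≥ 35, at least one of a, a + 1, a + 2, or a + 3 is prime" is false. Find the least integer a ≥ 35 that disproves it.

For a = 35, 36, 37, 38, …, 45, 46, 47 the conclusion holds.
a = 48: 48 = 2 × 24; 49 = 7 × 7; 50 = 2 × 25; 51 = 3 × 17 — all composite.
So a = 48 is the smallest counterexample.

a = 48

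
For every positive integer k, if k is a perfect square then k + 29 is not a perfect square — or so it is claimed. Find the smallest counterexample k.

k = 196

A counterexample is any positive integer k such that k is a perfect square but k + 29 is a perfect square; we check each in order.
For k = 1, 4, 9, 16, …, 121, 144, 169 the conclusion holds.
k = 196: 196 = 14² and 196 + 29 = 225 = 15².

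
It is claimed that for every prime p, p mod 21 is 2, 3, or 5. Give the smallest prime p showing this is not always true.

Check each prime p in order until the claim fails.
p = 2: 2 mod 21 = 2.
p = 3: 3 mod 21 = 3.
p = 5: 5 mod 21 = 5.
p = 7: 7 mod 21 = 7 — not in {2, 3, 5}.
Hence p = 7 is a counterexample.

p = 7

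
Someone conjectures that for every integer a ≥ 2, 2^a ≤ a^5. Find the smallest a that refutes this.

We need the least integer a ≥ 2 for which 2^a > a^5.
For a = 2, 3, 4, 5, …, 20, 21, 22 the conclusion holds.
a = 23: 2^a = 8388608 and a^5 = 6436343, so 8388608 > 6436343.
Thus a = 23 disproves the claim, and no smaller a works.

a = 23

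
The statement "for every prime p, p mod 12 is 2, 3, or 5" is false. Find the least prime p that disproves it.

Check each prime p in order until the claim fails.
For p = 2, 3, 5 the conclusion holds.
p = 7: 7 mod 12 = 7 — not in {2, 3, 5}.

p = 7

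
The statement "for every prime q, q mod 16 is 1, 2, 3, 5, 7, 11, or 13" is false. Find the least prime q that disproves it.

We need the least prime q for which the claim fails.
For q = 2, 3, 5, 7, 11, 13, 17, 19, 23, 29 the conclusion holds.
q = 31: 31 mod 16 = 15 — not in {1, 2, 3, 5, 7, 11, 13}.
Hence q = 31 is a counterexample.

q = 31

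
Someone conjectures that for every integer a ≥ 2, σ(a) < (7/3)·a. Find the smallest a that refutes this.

For a = 2, 3, 4, 5, 6, 7, 8, 9, 10, 11 the conclusion holds.
a = 12: σ(12) = 28; 28 ≥ 28.
Hence a = 12 is a counterexample.

a = 12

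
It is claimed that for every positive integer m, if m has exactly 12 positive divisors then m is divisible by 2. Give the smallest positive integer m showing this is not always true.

We need the least positive integer m for which m has exactly 12 positive divisors but m is not divisible by 2.
For m = 60, 72, 84, 90, …, 294, 306, 308 the conclusion holds.
m = 315: τ(315) = 12; 315 mod 2 = 1.

m = 315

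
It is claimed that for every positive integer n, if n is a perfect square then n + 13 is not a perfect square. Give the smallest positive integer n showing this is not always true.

n = 36

For n = 1, 4, 9, 16, 25 the conclusion holds.
n = 36: 36 = 6² and 36 + 13 = 49 = 7².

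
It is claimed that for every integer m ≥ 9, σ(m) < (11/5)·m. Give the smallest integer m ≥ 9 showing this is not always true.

For m = 9, 10, 11 the conclusion holds.
m = 12: σ(12) = 28; 28 ≥ 132/5.
Hence m = 12 is a counterexample.

m = 12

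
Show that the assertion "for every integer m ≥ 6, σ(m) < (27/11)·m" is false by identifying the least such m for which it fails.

A counterexample is any integer m ≥ 6 such that the claim fails; we check each in order.
For m = 6, 7, 8, 9, …, 21, 22, 23 the conclusion holds.
m = 24: σ(24) = 60; 60 ≥ 648/11.
Hence m = 24 is a counterexample.

m = 24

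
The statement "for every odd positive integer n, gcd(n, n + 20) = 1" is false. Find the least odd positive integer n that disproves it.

n = 1: gcd(1, 21) = 1.
n = 3: gcd(3, 23) = 1.
n = 5: gcd(5, 25) = 5.

n = 5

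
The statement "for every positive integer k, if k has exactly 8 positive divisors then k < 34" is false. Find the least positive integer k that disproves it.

k = 40

k = 24: τ(24) = 8; 24 < 34.
k = 30: τ(30) = 8; 30 < 34.
k = 40: τ(40) = 8; 40 ≥ 34.
Thus k = 40 disproves the claim, and no smaller k works.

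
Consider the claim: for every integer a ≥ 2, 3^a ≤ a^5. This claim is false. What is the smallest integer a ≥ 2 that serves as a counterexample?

For a = 2, 3, 4, 5, 6, 7, 8, 9, 10 the conclusion holds.
a = 11: 3^a = 177147 and a^5 = 161051, so 177147 > 161051.

a = 11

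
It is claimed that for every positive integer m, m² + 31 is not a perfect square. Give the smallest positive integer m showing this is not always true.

We need the least positive integer m for which m² + 31 is a perfect square.
For m = 1, 2, 3, 4, …, 12, 13, 14 the conclusion holds.
m = 15: 15² + 31 = 256 = 16², a perfect square.

m = 15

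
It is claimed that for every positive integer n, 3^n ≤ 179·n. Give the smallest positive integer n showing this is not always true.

Check each positive integer n in order until 3^n > 179·n.
For n = 1, 2, 3, 4, 5, 6 the conclusion holds.
n = 7: 3^n = 2187 and 179·n = 1253, so 2187 > 1253.
So n = 7 is the smallest counterexample.

n = 7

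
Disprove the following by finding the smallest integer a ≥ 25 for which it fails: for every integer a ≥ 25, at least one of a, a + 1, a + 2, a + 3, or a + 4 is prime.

A counterexample is any integer a ≥ 25 such that a, a + 1, a + 2, a + 3, a + 4 are all composite; we check each in order.
The first 7 eligible values, up to a = 31, all satisfy the conclusion.
a = 32: 32 = 2 × 16; 33 = 3 × 11; 34 = 2 × 17; 35 = 5 × 7; 36 = 2 × 18 — all composite.
Thus a = 32 disproves the claim, and no smaller a works.

a = 32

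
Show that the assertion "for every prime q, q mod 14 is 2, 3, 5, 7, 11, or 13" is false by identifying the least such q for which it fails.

For q = 2, 3, 5, 7, 11, 13, 17, 19 the conclusion holds.
q = 23: 23 mod 14 = 9 — not in {2, 3, 5, 7, 11, 13}.
Hence q = 23 is a counterexample.

q = 23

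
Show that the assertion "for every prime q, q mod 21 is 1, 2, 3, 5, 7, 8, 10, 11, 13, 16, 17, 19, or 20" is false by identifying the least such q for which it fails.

q = 67

We need the least prime q for which the claim fails.
The first 18 eligible values, up to q = 61, all satisfy the conclusion.
q = 67: 67 mod 21 = 4 — not in {1, 2, 3, 5, 7, 8, 10, 11, 13, 16, 17, 19, 20}.
So q = 67 is the smallest counterexample.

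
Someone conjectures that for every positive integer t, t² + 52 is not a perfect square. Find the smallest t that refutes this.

A counterexample is any positive integer t such that t² + 52 is a perfect square; we check each in order.
The first 11 eligible values, up to t = 11, all satisfy the conclusion.
t = 12: 12² + 52 = 196 = 14², a perfect square.
Thus t = 12 disproves the claim, and no smaller t works.

t = 12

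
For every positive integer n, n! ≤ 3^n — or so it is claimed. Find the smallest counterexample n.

n = 7

Check each positive integer n in order until n! > 3^n.
For n = 1, 2, 3, 4, 5, 6 the conclusion holds.
n = 7: n! = 5040 and 3^n = 2187, so 5040 > 2187.
So n = 7 is the smallest counterexample.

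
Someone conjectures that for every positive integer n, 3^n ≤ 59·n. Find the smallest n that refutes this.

n = 6

A counterexample is any positive integer n such that 3^n > 59·n; we check each in order.
n = 1: 3^n = 3 and 59·n = 59, so 3 ≤ 59.
n = 2: 3^n = 9 and 59·n = 118, so 9 ≤ 118.
n = 3: 3^n = 27 and 59·n = 177, so 27 ≤ 177.
n = 4: 3^n = 81 and 59·n = 236, so 81 ≤ 236.
n = 5: 3^n = 243 and 59·n = 295, so 243 ≤ 295.
n = 6: 3^n = 729 and 59·n = 354, so 729 > 354.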